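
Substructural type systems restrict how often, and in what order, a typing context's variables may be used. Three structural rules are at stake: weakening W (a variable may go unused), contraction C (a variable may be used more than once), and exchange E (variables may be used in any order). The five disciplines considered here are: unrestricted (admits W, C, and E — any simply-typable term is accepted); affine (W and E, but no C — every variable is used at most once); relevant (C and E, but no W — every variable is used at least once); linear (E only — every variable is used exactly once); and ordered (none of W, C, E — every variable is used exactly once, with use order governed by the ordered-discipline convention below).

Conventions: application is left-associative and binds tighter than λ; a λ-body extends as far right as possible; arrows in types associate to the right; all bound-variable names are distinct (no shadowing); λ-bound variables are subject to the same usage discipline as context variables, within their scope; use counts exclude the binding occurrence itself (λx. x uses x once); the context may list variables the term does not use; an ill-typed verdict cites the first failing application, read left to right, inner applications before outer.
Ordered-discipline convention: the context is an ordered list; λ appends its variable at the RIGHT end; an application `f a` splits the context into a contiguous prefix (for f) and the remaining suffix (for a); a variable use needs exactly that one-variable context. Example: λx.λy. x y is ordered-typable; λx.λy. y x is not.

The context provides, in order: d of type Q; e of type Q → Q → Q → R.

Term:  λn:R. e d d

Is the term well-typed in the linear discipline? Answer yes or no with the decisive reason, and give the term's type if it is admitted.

no — d ×2 used more than once (contraction); needs weakening: n unused
counts: d=2, e=1, n (λ-bound)=0
use order (left to right): e, d, d
typing: well-typed at R → Q → R
all disciplines: ordered ✗ · linear ✗ · affine ✗ · relevant ✗ · unrestricted ✓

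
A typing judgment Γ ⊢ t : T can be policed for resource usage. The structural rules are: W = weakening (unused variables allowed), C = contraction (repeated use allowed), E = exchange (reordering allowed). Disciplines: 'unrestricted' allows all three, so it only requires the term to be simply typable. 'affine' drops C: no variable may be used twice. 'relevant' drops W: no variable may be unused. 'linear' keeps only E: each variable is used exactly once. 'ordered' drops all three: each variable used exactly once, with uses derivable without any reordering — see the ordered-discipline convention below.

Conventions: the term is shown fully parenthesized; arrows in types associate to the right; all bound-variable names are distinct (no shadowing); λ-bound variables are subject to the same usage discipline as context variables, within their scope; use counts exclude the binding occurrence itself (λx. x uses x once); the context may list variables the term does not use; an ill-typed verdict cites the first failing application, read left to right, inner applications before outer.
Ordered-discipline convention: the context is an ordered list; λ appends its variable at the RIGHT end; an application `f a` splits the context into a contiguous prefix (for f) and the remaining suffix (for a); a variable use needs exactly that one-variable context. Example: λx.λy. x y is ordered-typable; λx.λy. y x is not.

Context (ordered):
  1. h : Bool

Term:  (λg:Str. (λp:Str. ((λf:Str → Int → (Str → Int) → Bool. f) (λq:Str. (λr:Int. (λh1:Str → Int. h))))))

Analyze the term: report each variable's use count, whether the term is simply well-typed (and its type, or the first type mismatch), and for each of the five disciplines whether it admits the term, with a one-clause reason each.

use counts: h=1; g (bound)=0; p (bound)=0; f (bound)=1; q (bound)=0; r (bound)=0; h1 (bound)=0
use order (left to right): f, h
typing: well-typed at Str → Str → Str → Int → (Str → Int) → Bool
ordered: ✗, unused: g, p, q, r, h1 — weakening required
linear: ✗, unused: g, p, q, r, h1 — weakening required
affine: ✓, h, g, p, f, q, r, h1: no repeats, contraction unneeded
relevant: ✗, unused: g, p, q, r, h1 — weakening required
unrestricted: ✓, simply typable at Str → Str → Str → Int → (Str → Int) → Bool; W, C, E all held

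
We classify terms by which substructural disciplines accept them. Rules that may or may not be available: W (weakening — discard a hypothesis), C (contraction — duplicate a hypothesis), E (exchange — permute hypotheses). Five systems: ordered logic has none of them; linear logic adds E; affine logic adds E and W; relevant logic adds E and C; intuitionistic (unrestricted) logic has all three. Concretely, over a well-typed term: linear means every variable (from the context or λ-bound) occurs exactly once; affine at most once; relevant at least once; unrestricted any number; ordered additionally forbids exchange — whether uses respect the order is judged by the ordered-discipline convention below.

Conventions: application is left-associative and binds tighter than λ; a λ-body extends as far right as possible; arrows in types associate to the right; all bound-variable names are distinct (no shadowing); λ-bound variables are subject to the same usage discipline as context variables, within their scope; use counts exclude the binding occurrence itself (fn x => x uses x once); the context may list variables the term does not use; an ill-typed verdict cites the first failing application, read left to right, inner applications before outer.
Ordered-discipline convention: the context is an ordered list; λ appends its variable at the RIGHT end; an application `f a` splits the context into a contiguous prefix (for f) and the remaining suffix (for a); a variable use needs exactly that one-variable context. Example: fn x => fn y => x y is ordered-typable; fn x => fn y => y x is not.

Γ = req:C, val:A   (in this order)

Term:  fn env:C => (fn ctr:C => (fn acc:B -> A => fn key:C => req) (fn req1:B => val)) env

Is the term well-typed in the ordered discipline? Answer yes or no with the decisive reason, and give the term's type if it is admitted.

no — needs weakening: ctr, acc, key, req1 unused
counts: req=1; val=1; env (bound)=1; ctr (bound)=0; acc (bound)=0; key (bound)=0; req1 (bound)=0
order of uses: req, val, env
typing: ✓ — C -> C -> C
all disciplines: ordered ✗; linear ✗; affine ✓; relevant ✗; unrestricted ✓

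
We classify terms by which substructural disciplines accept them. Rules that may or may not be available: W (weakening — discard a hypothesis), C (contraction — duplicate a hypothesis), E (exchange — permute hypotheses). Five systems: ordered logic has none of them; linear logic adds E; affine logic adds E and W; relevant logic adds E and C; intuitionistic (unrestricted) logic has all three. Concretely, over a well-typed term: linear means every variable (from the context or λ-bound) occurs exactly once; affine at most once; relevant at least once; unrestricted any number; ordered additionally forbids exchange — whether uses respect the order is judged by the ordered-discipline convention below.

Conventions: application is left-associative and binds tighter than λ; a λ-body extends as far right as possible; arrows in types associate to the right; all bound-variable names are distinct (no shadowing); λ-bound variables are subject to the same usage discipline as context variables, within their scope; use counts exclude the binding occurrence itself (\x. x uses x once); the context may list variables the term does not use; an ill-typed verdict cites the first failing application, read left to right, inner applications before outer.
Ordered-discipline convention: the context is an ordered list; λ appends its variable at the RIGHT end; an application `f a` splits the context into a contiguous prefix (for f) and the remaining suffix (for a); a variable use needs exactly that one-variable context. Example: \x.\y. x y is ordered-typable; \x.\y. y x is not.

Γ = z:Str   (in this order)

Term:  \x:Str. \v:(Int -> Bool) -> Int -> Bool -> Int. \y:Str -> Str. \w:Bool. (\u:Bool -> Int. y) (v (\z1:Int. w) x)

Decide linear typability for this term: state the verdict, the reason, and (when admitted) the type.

no — not simply typable
usage: z: 0, x (λ-bound): 1, v (λ-bound): 1, y (λ-bound): 1, w (λ-bound): 1, u (λ-bound): 0, z1 (λ-bound): 0
left-to-right use order: y, v, w, x
typing: ill-typed: a function awaiting Int gets Str
all disciplines: ordered ✗ | linear ✗ | affine ✗ | relevant ✗ | unrestricted ✗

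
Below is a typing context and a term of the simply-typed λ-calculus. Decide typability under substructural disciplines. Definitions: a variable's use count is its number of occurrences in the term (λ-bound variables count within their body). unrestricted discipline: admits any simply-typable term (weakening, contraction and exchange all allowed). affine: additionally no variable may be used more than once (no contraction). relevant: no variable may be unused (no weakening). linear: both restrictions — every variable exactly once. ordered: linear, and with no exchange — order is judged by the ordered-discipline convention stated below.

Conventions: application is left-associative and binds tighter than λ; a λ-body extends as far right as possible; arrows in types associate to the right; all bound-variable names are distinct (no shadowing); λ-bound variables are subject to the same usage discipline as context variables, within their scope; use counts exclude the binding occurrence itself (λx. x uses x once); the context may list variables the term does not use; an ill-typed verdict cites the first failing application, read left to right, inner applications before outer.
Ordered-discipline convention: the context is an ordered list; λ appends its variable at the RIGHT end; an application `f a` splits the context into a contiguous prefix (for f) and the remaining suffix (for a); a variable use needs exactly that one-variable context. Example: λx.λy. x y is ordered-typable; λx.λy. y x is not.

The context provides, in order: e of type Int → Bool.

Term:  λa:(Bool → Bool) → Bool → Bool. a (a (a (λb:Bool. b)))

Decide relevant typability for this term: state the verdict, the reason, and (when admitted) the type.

no — e left unused
use counts: e: 0×, a [bound]: 3×, b [bound]: 1×
order of uses: a, a, a, b
typing: well-typed — term : ((Bool → Bool) → Bool → Bool) → Bool → Bool
all disciplines: ordered ✗, linear ✗, affine ✗, relevant ✗, unrestricted ✓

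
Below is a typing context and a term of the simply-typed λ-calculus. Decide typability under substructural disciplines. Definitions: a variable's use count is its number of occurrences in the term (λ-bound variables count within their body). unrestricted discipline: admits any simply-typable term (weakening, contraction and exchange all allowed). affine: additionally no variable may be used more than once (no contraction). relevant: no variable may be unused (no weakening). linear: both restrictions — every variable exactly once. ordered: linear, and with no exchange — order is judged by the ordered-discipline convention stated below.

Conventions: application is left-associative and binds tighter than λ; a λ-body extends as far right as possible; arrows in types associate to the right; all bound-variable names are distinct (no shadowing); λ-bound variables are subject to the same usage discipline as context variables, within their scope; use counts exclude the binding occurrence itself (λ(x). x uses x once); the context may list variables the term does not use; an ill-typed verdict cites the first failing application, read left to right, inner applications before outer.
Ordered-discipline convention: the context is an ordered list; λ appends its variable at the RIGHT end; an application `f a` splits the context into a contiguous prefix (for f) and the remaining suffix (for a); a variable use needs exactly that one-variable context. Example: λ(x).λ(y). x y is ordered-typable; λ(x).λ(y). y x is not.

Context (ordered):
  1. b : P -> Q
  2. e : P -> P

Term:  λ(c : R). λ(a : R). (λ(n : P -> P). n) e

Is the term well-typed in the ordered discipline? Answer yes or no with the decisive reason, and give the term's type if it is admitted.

no — unused: b, c, a — weakening required
variable uses: b: 0, e: 1, c (bound): 0, a (bound): 0, n (bound): 1
order of uses: n, e
typing: the term checks, with type R -> R -> P -> P
per-discipline verdicts: ordered ✗, linear ✗, affine ✓, relevant ✗, unrestricted ✓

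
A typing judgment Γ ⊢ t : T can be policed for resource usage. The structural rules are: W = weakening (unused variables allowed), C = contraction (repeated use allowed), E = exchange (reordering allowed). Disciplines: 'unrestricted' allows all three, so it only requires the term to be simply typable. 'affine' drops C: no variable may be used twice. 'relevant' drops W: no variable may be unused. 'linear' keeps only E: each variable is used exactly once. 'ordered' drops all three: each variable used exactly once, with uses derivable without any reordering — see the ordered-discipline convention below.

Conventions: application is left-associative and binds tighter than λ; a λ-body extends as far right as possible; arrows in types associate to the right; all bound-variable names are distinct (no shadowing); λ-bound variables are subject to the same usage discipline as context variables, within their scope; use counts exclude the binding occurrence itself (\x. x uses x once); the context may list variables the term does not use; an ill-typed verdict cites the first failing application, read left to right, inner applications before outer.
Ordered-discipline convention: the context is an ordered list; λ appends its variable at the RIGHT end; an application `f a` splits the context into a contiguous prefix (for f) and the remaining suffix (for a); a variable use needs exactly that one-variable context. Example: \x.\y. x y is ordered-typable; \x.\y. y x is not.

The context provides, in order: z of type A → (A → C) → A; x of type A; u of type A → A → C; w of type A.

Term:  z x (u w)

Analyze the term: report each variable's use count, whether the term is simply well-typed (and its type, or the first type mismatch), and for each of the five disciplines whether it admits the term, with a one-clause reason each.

variable uses: z=1, x=1, u=1, w=1
uses in reading order: z, x, u, w
typing: ✓ — A
ordered: ✓, z, x, u, w: once each, no exchange needed
linear: ✓, z, x, u, w: one use apiece
affine: ✓, no duplicate uses among z, x, u, w
relevant: ✓, none of z, x, u, w goes unused
unrestricted: ✓, typability at A is all that's needed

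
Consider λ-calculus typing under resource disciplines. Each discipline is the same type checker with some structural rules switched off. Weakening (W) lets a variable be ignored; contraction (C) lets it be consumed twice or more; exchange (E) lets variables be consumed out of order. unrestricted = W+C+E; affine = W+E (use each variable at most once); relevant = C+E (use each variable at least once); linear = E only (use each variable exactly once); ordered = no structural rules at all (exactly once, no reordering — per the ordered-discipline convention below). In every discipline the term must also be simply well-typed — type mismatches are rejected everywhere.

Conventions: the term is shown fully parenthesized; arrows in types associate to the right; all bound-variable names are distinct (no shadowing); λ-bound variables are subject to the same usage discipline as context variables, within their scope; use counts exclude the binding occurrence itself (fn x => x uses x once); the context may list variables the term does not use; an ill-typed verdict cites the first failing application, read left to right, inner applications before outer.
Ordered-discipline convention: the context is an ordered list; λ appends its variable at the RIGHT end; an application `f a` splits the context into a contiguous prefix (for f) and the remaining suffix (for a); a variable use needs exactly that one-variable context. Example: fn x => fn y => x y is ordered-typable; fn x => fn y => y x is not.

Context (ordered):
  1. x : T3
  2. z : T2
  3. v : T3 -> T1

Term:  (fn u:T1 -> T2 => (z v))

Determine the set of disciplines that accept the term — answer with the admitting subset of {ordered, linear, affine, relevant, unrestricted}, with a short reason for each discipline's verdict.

admitted in: none
usage: x ×0, z ×1, v ×1, u [bound] ×0
use order (left to right): z, v
typing: ill-typed: applying a non-function (T2)
ordered: ✗ — a type mismatch blocks all five
linear: ✗ — the type mismatch rejects it
affine: ✗ — not simply typable
relevant: ✗ — fails simple typing
unrestricted: ✗ — a type mismatch blocks all five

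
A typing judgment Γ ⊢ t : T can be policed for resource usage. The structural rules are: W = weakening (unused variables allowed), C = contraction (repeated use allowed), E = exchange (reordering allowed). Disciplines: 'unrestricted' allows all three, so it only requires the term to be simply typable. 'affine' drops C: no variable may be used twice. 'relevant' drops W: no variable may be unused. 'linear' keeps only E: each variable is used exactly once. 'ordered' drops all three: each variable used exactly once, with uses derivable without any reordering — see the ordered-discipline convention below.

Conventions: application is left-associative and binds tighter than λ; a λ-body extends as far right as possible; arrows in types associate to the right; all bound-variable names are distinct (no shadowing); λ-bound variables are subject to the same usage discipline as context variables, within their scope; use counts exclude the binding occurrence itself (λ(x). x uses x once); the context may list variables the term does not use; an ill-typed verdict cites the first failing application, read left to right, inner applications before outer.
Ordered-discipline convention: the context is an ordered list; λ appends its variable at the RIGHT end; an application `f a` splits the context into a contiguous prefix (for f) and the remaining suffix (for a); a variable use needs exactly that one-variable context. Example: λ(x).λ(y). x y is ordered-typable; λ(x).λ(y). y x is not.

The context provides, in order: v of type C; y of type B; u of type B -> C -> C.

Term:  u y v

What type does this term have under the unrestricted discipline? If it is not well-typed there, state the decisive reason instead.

term : C
counts: v: 1×; y: 1×; u: 1×
uses in reading order: u, y, v
typing: well-typed — term : C
across the five disciplines: ordered ✗ · linear ✓ · affine ✓ · relevant ✓ · unrestricted ✓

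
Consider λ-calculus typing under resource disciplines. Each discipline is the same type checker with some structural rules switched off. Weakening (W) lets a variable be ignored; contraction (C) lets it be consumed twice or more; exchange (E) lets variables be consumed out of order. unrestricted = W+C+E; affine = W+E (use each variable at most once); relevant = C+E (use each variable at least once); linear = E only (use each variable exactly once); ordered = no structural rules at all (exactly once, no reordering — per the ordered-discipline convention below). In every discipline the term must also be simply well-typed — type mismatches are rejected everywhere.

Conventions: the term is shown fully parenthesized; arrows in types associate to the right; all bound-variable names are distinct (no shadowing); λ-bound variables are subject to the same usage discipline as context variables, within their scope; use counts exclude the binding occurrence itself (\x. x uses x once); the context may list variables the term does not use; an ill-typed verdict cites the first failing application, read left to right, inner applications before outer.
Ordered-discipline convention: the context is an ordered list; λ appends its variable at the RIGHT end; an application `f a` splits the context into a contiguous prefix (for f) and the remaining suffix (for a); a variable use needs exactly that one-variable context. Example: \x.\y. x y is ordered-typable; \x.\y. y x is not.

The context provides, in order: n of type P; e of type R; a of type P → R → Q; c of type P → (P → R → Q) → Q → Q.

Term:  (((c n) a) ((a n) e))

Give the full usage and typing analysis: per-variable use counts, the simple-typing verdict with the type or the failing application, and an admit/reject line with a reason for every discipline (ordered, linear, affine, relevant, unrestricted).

use counts: n=2; e=1; a=2; c=1
use order (left to right): c, n, a, a, n, e
typing: well-typed — term : Q
ordered ✗ (uses contraction: n ×2, a ×2)
linear ✗ (uses contraction: n ×2, a ×2)
affine ✗ (uses contraction: n ×2, a ×2)
relevant ✓ (every one of n, e, a, c appears)
unrestricted ✓ (typability at Q is all that's needed)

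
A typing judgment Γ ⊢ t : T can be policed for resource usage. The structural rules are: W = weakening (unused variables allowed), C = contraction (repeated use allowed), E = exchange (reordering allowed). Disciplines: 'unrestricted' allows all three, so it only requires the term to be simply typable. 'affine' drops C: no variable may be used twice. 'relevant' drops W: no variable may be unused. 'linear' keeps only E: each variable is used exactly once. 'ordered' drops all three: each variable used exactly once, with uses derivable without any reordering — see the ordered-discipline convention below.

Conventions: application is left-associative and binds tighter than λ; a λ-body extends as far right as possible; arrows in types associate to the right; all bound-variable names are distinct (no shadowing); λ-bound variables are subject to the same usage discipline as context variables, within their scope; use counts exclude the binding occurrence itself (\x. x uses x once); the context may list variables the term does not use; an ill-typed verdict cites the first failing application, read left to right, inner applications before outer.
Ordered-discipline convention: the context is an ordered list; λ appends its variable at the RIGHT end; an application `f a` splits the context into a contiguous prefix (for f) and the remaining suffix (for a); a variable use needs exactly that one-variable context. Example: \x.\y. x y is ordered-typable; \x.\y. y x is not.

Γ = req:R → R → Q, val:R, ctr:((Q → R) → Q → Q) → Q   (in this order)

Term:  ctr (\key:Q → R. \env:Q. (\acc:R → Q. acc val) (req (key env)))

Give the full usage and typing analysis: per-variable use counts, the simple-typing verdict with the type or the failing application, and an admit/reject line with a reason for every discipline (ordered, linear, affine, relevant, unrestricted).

variable uses: req=1; val=1; ctr=1; key (λ-bound)=1; env (λ-bound)=1; acc (λ-bound)=1
use order (left to right): ctr, acc, val, req, key, env
typing: well-typed — term : Q
ordered: ✗ — no contiguous prefix/suffix split fits ctr, acc, val, req, key, env
linear: ✓ — req, val, ctr, key, env, acc: one use apiece
affine: ✓ — none of req, val, ctr, key, env, acc used more than once
relevant: ✓ — every one of req, val, ctr, key, env, acc appears
unrestricted: ✓ — simply typable at Q; W, C, E all held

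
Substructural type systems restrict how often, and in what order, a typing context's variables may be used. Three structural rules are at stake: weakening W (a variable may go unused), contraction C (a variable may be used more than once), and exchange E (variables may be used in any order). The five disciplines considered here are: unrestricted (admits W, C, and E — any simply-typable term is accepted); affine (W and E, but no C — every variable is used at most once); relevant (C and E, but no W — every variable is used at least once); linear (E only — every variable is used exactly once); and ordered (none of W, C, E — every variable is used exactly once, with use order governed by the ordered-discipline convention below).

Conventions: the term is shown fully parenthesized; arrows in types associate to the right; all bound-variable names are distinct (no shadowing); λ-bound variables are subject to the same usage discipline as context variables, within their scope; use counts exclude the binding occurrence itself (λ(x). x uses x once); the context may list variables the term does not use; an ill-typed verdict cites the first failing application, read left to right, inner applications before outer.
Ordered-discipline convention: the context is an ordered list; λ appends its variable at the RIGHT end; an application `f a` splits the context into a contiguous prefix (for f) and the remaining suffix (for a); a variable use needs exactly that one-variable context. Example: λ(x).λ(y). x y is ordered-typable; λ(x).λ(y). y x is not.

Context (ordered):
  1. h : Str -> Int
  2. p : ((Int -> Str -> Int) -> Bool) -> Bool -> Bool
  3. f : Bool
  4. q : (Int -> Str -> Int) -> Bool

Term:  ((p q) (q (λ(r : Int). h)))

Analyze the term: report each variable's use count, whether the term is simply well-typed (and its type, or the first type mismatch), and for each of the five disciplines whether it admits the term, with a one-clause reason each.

usage: h=1; p=1; f=0; q=2; r (bound)=0
use order (left to right): p, q, q, h
typing: well-typed at Bool
ordered ✗ (needs contraction — q ×2; f, r left unused)
linear ✗ (needs contraction — q ×2; f, r left unused)
affine ✗ (needs contraction — q ×2)
relevant ✗ (f, r left unused)
unrestricted ✓ (type-checks (Bool) and nothing is barred)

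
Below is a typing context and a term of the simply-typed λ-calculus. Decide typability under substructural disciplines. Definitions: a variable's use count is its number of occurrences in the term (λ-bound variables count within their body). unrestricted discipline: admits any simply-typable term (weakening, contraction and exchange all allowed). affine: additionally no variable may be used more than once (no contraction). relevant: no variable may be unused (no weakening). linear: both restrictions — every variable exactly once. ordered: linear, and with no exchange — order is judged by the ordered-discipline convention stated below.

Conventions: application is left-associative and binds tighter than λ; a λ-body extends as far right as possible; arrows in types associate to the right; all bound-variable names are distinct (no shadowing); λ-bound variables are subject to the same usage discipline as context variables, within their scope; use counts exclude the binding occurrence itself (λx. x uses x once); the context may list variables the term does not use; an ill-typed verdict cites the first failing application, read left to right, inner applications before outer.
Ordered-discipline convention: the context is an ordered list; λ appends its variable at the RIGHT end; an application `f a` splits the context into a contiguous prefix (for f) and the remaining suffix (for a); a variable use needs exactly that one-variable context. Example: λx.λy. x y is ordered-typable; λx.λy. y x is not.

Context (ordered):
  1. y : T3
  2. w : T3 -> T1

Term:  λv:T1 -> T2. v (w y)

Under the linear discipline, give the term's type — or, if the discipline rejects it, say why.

term : (T1 -> T2) -> T2
use counts: y: 1×; w: 1×; v [bound]: 1×
left-to-right use order: v, w, y
typing: well-typed — term : (T1 -> T2) -> T2
all disciplines: ordered ✗ | linear ✓ | affine ✓ | relevant ✓ | unrestricted ✓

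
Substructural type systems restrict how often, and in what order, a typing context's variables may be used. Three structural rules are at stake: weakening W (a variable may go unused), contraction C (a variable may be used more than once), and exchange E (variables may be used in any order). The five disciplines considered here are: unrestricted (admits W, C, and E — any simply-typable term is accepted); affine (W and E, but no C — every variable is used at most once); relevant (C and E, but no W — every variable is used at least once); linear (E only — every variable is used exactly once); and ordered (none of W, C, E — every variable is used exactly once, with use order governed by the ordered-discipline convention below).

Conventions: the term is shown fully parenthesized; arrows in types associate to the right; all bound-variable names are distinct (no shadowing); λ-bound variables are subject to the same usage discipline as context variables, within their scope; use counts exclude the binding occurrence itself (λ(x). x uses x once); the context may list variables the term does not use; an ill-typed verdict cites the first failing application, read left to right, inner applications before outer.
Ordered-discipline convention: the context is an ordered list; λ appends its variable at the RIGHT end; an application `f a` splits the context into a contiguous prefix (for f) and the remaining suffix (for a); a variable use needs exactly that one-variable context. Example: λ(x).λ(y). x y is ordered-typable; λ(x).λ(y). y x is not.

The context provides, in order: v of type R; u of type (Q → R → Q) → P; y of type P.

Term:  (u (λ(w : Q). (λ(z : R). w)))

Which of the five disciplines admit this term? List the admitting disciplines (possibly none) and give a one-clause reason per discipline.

admitted in: affine, unrestricted
counts: v: 0, u: 1, y: 0, w [bound]: 1, z [bound]: 0
left-to-right use order: u, w
typing: the term checks, with type P
ordered: ✗, v, y, z never used (weakening)
linear: ✗, v, y, z never used (weakening)
affine: ✓, none of v, u, y, w, z used more than once
relevant: ✗, v, y, z never used (weakening)
unrestricted: ✓, typability at P is all that's needed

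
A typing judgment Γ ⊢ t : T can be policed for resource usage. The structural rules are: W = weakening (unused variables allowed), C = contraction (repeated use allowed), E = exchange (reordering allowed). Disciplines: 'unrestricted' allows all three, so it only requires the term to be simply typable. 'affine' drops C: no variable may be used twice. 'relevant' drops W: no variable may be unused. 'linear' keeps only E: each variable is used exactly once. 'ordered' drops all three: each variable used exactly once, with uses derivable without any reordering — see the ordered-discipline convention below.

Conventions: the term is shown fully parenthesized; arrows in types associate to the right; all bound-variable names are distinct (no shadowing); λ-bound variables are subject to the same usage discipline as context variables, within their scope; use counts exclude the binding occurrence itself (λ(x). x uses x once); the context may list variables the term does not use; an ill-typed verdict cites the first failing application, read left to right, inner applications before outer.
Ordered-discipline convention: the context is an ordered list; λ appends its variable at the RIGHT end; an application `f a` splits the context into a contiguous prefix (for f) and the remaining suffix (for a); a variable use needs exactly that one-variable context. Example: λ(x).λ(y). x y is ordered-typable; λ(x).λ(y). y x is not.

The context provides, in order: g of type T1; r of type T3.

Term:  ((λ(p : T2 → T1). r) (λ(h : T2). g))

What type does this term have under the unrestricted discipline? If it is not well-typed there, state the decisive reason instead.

term : T3
variable uses: g=1; r=1; p [bound]=0; h [bound]=0
uses in reading order: r, g
typing: ✓ — T3
summary: ordered ✗ · linear ✗ · affine ✓ · relevant ✗ · unrestricted ✓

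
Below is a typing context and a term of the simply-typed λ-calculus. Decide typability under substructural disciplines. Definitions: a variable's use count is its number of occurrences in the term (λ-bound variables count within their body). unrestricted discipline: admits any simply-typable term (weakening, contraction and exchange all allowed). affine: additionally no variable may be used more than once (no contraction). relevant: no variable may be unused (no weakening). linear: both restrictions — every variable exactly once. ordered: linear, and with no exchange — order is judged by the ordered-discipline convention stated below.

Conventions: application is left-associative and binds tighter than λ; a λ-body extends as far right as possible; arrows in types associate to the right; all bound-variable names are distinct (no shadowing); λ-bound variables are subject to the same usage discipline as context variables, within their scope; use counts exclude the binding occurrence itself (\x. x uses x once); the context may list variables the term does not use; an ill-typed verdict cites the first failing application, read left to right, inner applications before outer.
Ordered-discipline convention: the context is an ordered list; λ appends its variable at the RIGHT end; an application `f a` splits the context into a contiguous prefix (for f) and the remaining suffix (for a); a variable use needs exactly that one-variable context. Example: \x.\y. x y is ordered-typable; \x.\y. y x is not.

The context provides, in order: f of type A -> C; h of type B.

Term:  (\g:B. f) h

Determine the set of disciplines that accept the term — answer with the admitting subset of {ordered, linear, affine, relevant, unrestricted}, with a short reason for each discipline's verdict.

admitted in: affine, unrestricted
use counts: f ×1, h ×1, g (λ-bound) ×0
uses in reading order: f, h
typing: the term checks, with type A -> C
ordered ✗ (g never used (weakening))
linear ✗ (g never used (weakening))
affine ✓ (at most one use each (f, h, g))
relevant ✗ (g never used (weakening))
unrestricted ✓ (typability at A -> C is all that's needed)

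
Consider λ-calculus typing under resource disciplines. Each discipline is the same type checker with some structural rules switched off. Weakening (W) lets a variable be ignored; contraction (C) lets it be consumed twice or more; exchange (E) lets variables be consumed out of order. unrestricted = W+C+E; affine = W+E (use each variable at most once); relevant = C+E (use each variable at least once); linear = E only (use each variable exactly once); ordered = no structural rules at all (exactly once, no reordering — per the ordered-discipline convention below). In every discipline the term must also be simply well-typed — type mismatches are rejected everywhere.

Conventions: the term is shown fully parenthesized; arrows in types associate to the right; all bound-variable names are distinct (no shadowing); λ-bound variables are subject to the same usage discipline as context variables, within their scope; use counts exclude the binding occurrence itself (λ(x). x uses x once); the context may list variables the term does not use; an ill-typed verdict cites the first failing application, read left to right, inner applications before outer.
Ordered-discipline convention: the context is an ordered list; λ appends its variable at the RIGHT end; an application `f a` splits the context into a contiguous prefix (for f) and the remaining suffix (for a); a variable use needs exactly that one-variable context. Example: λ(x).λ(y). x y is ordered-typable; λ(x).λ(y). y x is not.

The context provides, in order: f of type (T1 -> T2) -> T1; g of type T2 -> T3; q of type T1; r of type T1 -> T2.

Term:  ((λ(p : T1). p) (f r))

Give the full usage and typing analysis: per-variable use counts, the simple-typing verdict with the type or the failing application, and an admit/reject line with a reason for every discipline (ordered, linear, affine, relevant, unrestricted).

variable uses: f: 1×, g: 0×, q: 0×, r: 1×, p (λ-bound): 1×
order of uses: p, f, r
typing: well-typed at T1
ordered: ✗ — unused: g, q — weakening required
linear: ✗ — unused: g, q — weakening required
affine: ✓ — at most one use each (f, g, q, r, p)
relevant: ✗ — unused: g, q — weakening required
unrestricted: ✓ — type-checks (T1) and nothing is barred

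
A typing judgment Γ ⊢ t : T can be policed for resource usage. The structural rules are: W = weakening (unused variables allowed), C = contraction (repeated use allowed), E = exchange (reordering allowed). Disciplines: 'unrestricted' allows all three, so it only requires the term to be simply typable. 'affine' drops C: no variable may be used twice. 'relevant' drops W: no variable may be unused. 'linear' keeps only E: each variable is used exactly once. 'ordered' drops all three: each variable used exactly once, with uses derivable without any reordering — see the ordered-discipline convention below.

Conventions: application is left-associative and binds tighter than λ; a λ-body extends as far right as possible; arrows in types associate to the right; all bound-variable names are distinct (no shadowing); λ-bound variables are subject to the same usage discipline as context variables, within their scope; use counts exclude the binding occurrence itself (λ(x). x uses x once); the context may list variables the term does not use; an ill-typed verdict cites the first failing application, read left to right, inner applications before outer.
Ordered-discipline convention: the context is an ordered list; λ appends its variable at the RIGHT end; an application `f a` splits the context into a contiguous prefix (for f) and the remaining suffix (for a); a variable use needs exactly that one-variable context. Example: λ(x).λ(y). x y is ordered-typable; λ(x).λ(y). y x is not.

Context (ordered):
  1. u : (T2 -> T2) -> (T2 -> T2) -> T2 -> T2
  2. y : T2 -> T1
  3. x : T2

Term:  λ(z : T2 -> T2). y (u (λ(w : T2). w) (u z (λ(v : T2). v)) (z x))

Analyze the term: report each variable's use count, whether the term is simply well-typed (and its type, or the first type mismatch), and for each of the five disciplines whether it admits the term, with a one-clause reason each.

counts: u=2; y=1; x=1; z (λ-bound)=2; w (λ-bound)=1; v (λ-bound)=1
order of uses: y, u, w, u, z, v, z, x
typing: ✓ — (T2 -> T2) -> T1
ordered ✗ (needs contraction — u ×2, z ×2)
linear ✗ (needs contraction — u ×2, z ×2)
affine ✗ (needs contraction — u ×2, z ×2)
relevant ✓ (at least one use each (u, y, x, z, w, v))
unrestricted ✓ (well-typed at (T2 -> T2) -> T1; no restrictions here)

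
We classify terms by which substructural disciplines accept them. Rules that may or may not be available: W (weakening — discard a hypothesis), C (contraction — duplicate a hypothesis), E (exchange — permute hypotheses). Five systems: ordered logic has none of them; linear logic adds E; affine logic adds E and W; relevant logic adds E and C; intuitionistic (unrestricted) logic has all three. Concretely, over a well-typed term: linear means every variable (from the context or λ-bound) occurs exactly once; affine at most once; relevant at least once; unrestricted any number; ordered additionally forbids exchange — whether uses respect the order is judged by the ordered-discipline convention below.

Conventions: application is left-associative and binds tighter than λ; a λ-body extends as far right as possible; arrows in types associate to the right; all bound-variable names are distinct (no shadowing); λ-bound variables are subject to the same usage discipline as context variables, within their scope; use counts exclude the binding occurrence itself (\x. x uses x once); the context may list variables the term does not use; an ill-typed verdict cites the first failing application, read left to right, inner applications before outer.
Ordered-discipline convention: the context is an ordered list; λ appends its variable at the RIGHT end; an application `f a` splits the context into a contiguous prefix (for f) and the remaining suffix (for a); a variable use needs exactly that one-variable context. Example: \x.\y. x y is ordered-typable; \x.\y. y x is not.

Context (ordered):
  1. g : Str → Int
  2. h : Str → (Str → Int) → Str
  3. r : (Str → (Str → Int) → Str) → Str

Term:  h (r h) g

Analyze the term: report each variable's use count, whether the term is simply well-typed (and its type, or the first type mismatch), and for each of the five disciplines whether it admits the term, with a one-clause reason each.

variable uses: g: 1, h: 2, r: 1
uses in reading order: h, r, h, g
typing: well-typed at Str
ordered ✗ (uses contraction: h ×2)
linear ✗ (uses contraction: h ×2)
affine ✗ (uses contraction: h ×2)
relevant ✓ (at least one use each (g, h, r))
unrestricted ✓ (typability at Str is all that's needed)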